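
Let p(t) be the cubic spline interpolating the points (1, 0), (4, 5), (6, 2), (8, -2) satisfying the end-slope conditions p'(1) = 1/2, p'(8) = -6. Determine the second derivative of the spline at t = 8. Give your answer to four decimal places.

-7.0946

Put σ_i = p'' at the i-th knot. Here h = (3, 2, 2) and Δ = (5/3, -3/2, -2), so the interior equations h_(i-1)·σ_(i-1) + 2(h_(i-1)+h_i)·σ_i + h_i·σ_(i+1) = 6(Δ_i − Δ_(i-1)) read
  3·σ_0 + 10·σ_1 + 2·σ_2 = 6(Δ_1 - Δ_0) = -19
  2·σ_1 + 8·σ_2 + 2·σ_3 = 6(Δ_2 - Δ_1) = -3
Clamped end conditions give two more equations: 2h_0·σ_0 + h_0·σ_1 = 6(Δ_0 - p'(1)) = 7 and h_2·σ_2 + 2h_2·σ_3 = 6(p'(8) - Δ_2) = -24.
Forward elimination and back-substitution give σ_0 = 305/111, σ_1 = -117/37, σ_2 = 81/37, σ_3 = -525/74.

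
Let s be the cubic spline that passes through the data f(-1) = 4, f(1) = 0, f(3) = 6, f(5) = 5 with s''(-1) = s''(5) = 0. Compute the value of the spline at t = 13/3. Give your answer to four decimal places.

Let M_i = s''(x_i). Step sizes h_i = 2, 2, 2; slopes of the chords Δ_i = (y_(i+1) - y_i)/h_i = -2, 3, -1/2.
  2·M_0 + 8·M_1 + 2·M_2 = 6(Δ_1 - Δ_0) = 30
  2·M_1 + 8·M_2 + 2·M_3 = 6(Δ_2 - Δ_1) = -21
Natural end conditions: M_0 = M_3 = 0.
Forward elimination and back-substitution give M_0 = 0, M_1 = 47/10, M_2 = -19/5, M_3 = 0.
On [3, 5], s(t) = 6 + 61/30·(t - 3) - 19/10·(t - 3)² + 19/60·(t - 3)³.
With (t - 3) = 4/3: s(13/3) = 2464/405.

6.0840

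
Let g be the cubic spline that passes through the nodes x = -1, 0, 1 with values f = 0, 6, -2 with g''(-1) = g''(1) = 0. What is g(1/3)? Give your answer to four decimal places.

Write σ_i for g''(x_i). With h_i = 1, 1 and divided differences Δ_i = 6, -8, the continuity of g' gives the tridiagonal system
  1·σ_0 + 4·σ_1 + 1·σ_2 = 6(Δ_1 - Δ_0) = -84
Natural end conditions: σ_0 = σ_2 = 0.
Forward elimination and back-substitution give σ_0 = 0, σ_1 = -21, σ_2 = 0.
On [0, 1], g(x) = 6 - 1·x - 21/2·x² + 7/2·x³.
With x = 1/3: g(1/3) = 125/27.

4.6296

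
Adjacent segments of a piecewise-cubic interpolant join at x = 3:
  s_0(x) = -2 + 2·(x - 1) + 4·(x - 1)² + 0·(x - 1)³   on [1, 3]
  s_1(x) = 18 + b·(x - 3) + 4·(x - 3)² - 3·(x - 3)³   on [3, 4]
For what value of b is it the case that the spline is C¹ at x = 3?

s_0'(x) = 2 + 8·(x - 1) + 0·(x - 1)², so s_0'(3) = 18. On the right, s_1'(3) = b, so b = 18.

18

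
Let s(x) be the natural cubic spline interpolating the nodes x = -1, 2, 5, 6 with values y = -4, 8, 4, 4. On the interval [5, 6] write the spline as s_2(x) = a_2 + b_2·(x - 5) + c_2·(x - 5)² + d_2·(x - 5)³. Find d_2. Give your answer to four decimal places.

Put M_i = s'' at the i-th knot. Here h = (3, 3, 1) and Δ = (4, -4/3, 0), so the interior equations h_(i-1)·M_(i-1) + 2(h_(i-1)+h_i)·M_i + h_i·M_(i+1) = 6(Δ_i − Δ_(i-1)) read
  3·M_0 + 12·M_1 + 3·M_2 = 6(Δ_1 - Δ_0) = -32
  3·M_1 + 8·M_2 + 1·M_3 = 6(Δ_2 - Δ_1) = 8
Natural end conditions: M_0 = M_3 = 0.
Solving: M_0 = 0, M_1 = -280/87, M_2 = 64/29, M_3 = 0.
On [5, 6], with s_2(x) = a_2 + b_2·(x - 5) + c_2·(x - 5)² + d_2·(x - 5)³: c_2 = M_2/2 = 32/29, d_2 = (M_3 - M_2)/(6h_2) = -32/87, b_2 = Δ_2 - h_2(2M_2 + M_3)/6 = -64/87.

-0.3678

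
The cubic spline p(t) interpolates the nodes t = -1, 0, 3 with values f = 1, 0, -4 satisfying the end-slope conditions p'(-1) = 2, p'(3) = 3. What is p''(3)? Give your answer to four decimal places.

Put m_i = p'' at the i-th knot. Here h = (1, 3) and Δ = (-1, -4/3), so the interior equations h_(i-1)·m_(i-1) + 2(h_(i-1)+h_i)·m_i + h_i·m_(i+1) = 6(Δ_i − Δ_(i-1)) read
  1·m_0 + 8·m_1 + 3·m_2 = 6(Δ_1 - Δ_0) = -2
Clamped end conditions give two more equations: 2h_0·m_0 + h_0·m_1 = 6(Δ_0 - p'(-1)) = -18 and h_1·m_1 + 2h_1·m_2 = 6(p'(3) - Δ_1) = 26.
Forward elimination and back-substitution give m_0 = -17/2, m_1 = -1, m_2 = 29/6.

4.8333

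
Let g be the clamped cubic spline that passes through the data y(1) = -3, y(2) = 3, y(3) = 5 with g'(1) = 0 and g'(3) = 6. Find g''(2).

-18

Write M_i for g''(x_i). With h_i = 1, 1 and divided differences Δ_i = 6, 2, the continuity of g' gives the tridiagonal system
  1·M_0 + 4·M_1 + 1·M_2 = 6(Δ_1 - Δ_0) = -24
Clamped end conditions give two more equations: 2h_0·M_0 + h_0·M_1 = 6(Δ_0 - g'(1)) = 36 and h_1·M_1 + 2h_1·M_2 = 6(g'(3) - Δ_1) = 24.
Hence M_0 = 27, M_1 = -18, M_2 = 21.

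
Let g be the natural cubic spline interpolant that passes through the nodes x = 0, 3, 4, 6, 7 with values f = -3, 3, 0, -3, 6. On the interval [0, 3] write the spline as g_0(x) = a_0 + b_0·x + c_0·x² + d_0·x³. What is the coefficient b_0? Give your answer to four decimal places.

3.7760

Write M_i for g''(x_i). With h_i = 3, 1, 2, 1 and divided differences Δ_i = 2, -3, -3/2, 9, the continuity of g' gives the tridiagonal system
  3·M_0 + 8·M_1 + 1·M_2 = 6(Δ_1 - Δ_0) = -30
  1·M_1 + 6·M_2 + 2·M_3 = 6(Δ_2 - Δ_1) = 9
  2·M_2 + 6·M_3 + 1·M_4 = 6(Δ_3 - Δ_2) = 63
Natural end conditions: M_0 = M_4 = 0.
Solving: M_0 = 0, M_1 = -444/125, M_2 = -198/125, M_3 = 2757/250, M_4 = 0.
On [0, 3], with g_0(x) = a_0 + b_0·x + c_0·x² + d_0·x³: c_0 = M_0/2 = 0, d_0 = (M_1 - M_0)/(6h_0) = -74/375, b_0 = Δ_0 - h_0(2M_0 + M_1)/6 = 472/125.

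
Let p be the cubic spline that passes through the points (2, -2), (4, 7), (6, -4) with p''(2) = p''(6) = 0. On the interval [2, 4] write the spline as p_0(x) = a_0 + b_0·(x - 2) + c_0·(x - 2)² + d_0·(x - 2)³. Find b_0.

7

With M_i denoting the second derivative at x_i, h_i = 2, 2, and Δ_i = (y_(i+1) − y_i)/h_i = 9/2, -11/2:
  2·M_0 + 8·M_1 + 2·M_2 = 6(Δ_1 - Δ_0) = -60
Natural end conditions: M_0 = M_2 = 0.
Solving: M_0 = 0, M_1 = -15/2, M_2 = 0.
On [2, 4], with p_0(x) = a_0 + b_0·(x - 2) + c_0·(x - 2)² + d_0·(x - 2)³: c_0 = M_0/2 = 0, d_0 = (M_1 - M_0)/(6h_0) = -5/8, b_0 = Δ_0 - h_0(2M_0 + M_1)/6 = 7.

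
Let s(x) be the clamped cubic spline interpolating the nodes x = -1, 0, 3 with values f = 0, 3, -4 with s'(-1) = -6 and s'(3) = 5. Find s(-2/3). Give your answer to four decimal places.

-0.4167

Let M_i = s''(x_i). Step sizes h_i = 1, 3; slopes of the chords Δ_i = (y_(i+1) - y_i)/h_i = 3, -7/3.
  1·M_0 + 8·M_1 + 3·M_2 = 6(Δ_1 - Δ_0) = -32
Clamped end conditions give two more equations: 2h_0·M_0 + h_0·M_1 = 6(Δ_0 - s'(-1)) = 54 and h_1·M_1 + 2h_1·M_2 = 6(s'(3) - Δ_1) = 44.
Forward elimination and back-substitution give M_0 = 135/4, M_1 = -27/2, M_2 = 169/12.
On [-1, 0], s(x) = 0 - 6·(x + 1) + 135/8·(x + 1)² - 63/8·(x + 1)³.
With (x + 1) = 1/3: s(-2/3) = -5/12.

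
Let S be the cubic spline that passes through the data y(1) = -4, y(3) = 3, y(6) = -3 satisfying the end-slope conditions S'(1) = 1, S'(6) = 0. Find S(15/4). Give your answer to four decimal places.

2.7586

Put m_i = S'' at the i-th knot. Here h = (2, 3) and Δ = (7/2, -2), so the interior equations h_(i-1)·m_(i-1) + 2(h_(i-1)+h_i)·m_i + h_i·m_(i+1) = 6(Δ_i − Δ_(i-1)) read
  2·m_0 + 10·m_1 + 3·m_2 = 6(Δ_1 - Δ_0) = -33
Clamped end conditions give two more equations: 2h_0·m_0 + h_0·m_1 = 6(Δ_0 - S'(1)) = 15 and h_1·m_1 + 2h_1·m_2 = 6(S'(6) - Δ_1) = 12.
Solving the tridiagonal system: m_0 = 137/20, m_1 = -31/5, m_2 = 51/10.
On [3, 6], S(t) = 3 + 33/20·(t - 3) - 31/10·(t - 3)² + 113/180·(t - 3)³.
With (t - 3) = 3/4: S(15/4) = 3531/1280.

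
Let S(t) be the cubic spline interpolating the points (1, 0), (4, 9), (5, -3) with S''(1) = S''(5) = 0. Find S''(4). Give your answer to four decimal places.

With σ_i denoting the second derivative at x_i, h_i = 3, 1, and Δ_i = (y_(i+1) − y_i)/h_i = 3, -12:
  3·σ_0 + 8·σ_1 + 1·σ_2 = 6(Δ_1 - Δ_0) = -90
Natural end conditions: σ_0 = σ_2 = 0.
Forward elimination and back-substitution give σ_0 = 0, σ_1 = -45/4, σ_2 = 0.

-11.2500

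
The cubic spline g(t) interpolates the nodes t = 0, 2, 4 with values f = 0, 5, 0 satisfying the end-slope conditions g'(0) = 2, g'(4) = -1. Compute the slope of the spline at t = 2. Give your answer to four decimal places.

With m_i denoting the second derivative at x_i, h_i = 2, 2, and Δ_i = (y_(i+1) − y_i)/h_i = 5/2, -5/2:
  2·m_0 + 8·m_1 + 2·m_2 = 6(Δ_1 - Δ_0) = -30
Clamped end conditions give two more equations: 2h_0·m_0 + h_0·m_1 = 6(Δ_0 - g'(0)) = 3 and h_1·m_1 + 2h_1·m_2 = 6(g'(4) - Δ_1) = 9.
Hence m_0 = 15/4, m_1 = -6, m_2 = 21/4.
On [2, 4], g'(t) = b_1 + 2c_1·(t - 2) + 3d_1·(t - 2)² with b_1 = Δ_1 - h_1(2m_1 + m_2)/6 = -1/4, c_1 = m_1/2 = -3, d_1 = (m_2 - m_1)/(6h_1) = 15/16. So g'(2) = -1/4.

-0.2500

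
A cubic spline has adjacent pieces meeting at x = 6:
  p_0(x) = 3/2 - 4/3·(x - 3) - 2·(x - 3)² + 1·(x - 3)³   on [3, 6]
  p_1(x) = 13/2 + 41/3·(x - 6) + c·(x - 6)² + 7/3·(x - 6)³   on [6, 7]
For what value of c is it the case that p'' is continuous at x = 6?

p_0''(x) = -4 + 6·(x - 3), so p_0''(6) = 14. On the right, p_1''(6) = 2c, so c = 7.

7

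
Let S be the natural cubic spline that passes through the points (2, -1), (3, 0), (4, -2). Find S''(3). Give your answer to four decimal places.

Write M_i for S''(x_i). With h_i = 1, 1 and divided differences Δ_i = 1, -2, the continuity of S' gives the tridiagonal system
  1·M_0 + 4·M_1 + 1·M_2 = 6(Δ_1 - Δ_0) = -18
Natural end conditions: M_0 = M_2 = 0.
Hence M_0 = 0, M_1 = -9/2, M_2 = 0.

-4.5000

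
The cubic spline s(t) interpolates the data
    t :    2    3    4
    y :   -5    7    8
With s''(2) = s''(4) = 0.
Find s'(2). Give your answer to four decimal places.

Write σ_i for s''(x_i). With h_i = 1, 1 and divided differences Δ_i = 12, 1, the continuity of s' gives the tridiagonal system
  1·σ_0 + 4·σ_1 + 1·σ_2 = 6(Δ_1 - Δ_0) = -66
Natural end conditions: σ_0 = σ_2 = 0.
Solving: σ_0 = 0, σ_1 = -33/2, σ_2 = 0.
On [2, 3], s'(t) = b_0 + 2c_0·(t - 2) + 3d_0·(t - 2)² with b_0 = Δ_0 - h_0(2σ_0 + σ_1)/6 = 59/4, c_0 = σ_0/2 = 0, d_0 = (σ_1 - σ_0)/(6h_0) = -11/4. So s'(2) = 59/4.

14.7500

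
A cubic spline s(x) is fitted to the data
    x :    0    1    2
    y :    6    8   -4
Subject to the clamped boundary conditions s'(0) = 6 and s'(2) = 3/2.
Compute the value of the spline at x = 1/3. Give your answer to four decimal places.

Let M_i = s''(x_i). Step sizes h_i = 1, 1; slopes of the chords Δ_i = (y_(i+1) - y_i)/h_i = 2, -12.
  1·M_0 + 4·M_1 + 1·M_2 = 6(Δ_1 - Δ_0) = -84
Clamped end conditions give two more equations: 2h_0·M_0 + h_0·M_1 = 6(Δ_0 - s'(0)) = -24 and h_1·M_1 + 2h_1·M_2 = 6(s'(2) - Δ_1) = 81.
Solving: M_0 = 27/4, M_1 = -75/2, M_2 = 237/4.
On [0, 1], s(x) = 6 + 6·x + 27/8·x² - 59/8·x³.
With x = 1/3: s(1/3) = 875/108.

8.1019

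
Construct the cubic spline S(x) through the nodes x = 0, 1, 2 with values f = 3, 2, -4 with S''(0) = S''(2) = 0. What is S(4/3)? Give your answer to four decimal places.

0.4630

Put σ_i = S'' at the i-th knot. Here h = (1, 1) and Δ = (-1, -6), so the interior equations h_(i-1)·σ_(i-1) + 2(h_(i-1)+h_i)·σ_i + h_i·σ_(i+1) = 6(Δ_i − Δ_(i-1)) read
  1·σ_0 + 4·σ_1 + 1·σ_2 = 6(Δ_1 - Δ_0) = -30
Natural end conditions: σ_0 = σ_2 = 0.
Hence σ_0 = 0, σ_1 = -15/2, σ_2 = 0.
On [1, 2], S(x) = 2 - 7/2·(x - 1) - 15/4·(x - 1)² + 5/4·(x - 1)³.
With (x - 1) = 1/3: S(4/3) = 25/54.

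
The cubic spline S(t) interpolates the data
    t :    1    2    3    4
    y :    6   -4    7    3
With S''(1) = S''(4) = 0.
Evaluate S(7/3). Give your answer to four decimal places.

-1.1778

Let M_i = S''(x_i). Step sizes h_i = 1, 1, 1; slopes of the chords Δ_i = (y_(i+1) - y_i)/h_i = -10, 11, -4.
  1·M_0 + 4·M_1 + 1·M_2 = 6(Δ_1 - Δ_0) = 126
  1·M_1 + 4·M_2 + 1·M_3 = 6(Δ_2 - Δ_1) = -90
Natural end conditions: M_0 = M_3 = 0.
Solving: M_0 = 0, M_1 = 198/5, M_2 = -162/5, M_3 = 0.
On [2, 3], S(t) = -4 + 16/5·(t - 2) + 99/5·(t - 2)² - 12·(t - 2)³.
With (t - 2) = 1/3: S(7/3) = -53/45.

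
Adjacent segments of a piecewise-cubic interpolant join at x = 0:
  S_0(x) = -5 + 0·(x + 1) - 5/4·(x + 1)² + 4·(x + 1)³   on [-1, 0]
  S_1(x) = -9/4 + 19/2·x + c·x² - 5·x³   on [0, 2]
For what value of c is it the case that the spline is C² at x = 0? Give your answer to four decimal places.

10.7500

S_0''(x) = -5/2 + 24·(x + 1), so S_0''(0) = 43/2. On the right, S_1''(0) = 2c, so c = 43/4.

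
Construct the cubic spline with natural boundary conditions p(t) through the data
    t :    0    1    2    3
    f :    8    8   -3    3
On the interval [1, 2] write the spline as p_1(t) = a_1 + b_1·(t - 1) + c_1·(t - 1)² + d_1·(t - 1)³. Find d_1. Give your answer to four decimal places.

Let M_i = p''(x_i). Step sizes h_i = 1, 1, 1; slopes of the chords Δ_i = (y_(i+1) - y_i)/h_i = 0, -11, 6.
  1·M_0 + 4·M_1 + 1·M_2 = 6(Δ_1 - Δ_0) = -66
  1·M_1 + 4·M_2 + 1·M_3 = 6(Δ_2 - Δ_1) = 102
Natural end conditions: M_0 = M_3 = 0.
Forward elimination and back-substitution give M_0 = 0, M_1 = -122/5, M_2 = 158/5, M_3 = 0.
On [1, 2], with p_1(t) = a_1 + b_1·(t - 1) + c_1·(t - 1)² + d_1·(t - 1)³: c_1 = M_1/2 = -61/5, d_1 = (M_2 - M_1)/(6h_1) = 28/3, b_1 = Δ_1 - h_1(2M_1 + M_2)/6 = -122/15.

9.3333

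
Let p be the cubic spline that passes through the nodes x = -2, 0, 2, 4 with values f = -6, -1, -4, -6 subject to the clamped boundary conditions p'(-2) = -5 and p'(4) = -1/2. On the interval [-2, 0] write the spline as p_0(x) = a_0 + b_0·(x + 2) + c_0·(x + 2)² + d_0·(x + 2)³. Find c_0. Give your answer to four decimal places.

With M_i denoting the second derivative at x_i, h_i = 2, 2, 2, and Δ_i = (y_(i+1) − y_i)/h_i = 5/2, -3/2, -1:
  2·M_0 + 8·M_1 + 2·M_2 = 6(Δ_1 - Δ_0) = -24
  2·M_1 + 8·M_2 + 2·M_3 = 6(Δ_2 - Δ_1) = 3
Clamped end conditions give two more equations: 2h_0·M_0 + h_0·M_1 = 6(Δ_0 - p'(-2)) = 45 and h_2·M_2 + 2h_2·M_3 = 6(p'(4) - Δ_2) = 3.
Forward elimination and back-substitution give M_0 = 149/10, M_1 = -73/10, M_2 = 23/10, M_3 = -2/5.
On [-2, 0], with p_0(x) = a_0 + b_0·(x + 2) + c_0·(x + 2)² + d_0·(x + 2)³: c_0 = M_0/2 = 149/20, d_0 = (M_1 - M_0)/(6h_0) = -37/20, b_0 = Δ_0 - h_0(2M_0 + M_1)/6 = -5.

7.4500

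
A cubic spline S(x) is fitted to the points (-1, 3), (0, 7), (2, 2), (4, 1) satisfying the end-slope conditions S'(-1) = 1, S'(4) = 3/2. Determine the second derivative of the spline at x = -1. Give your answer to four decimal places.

Put σ_i = S'' at the i-th knot. Here h = (1, 2, 2) and Δ = (4, -5/2, -1/2), so the interior equations h_(i-1)·σ_(i-1) + 2(h_(i-1)+h_i)·σ_i + h_i·σ_(i+1) = 6(Δ_i − Δ_(i-1)) read
  1·σ_0 + 6·σ_1 + 2·σ_2 = 6(Δ_1 - Δ_0) = -39
  2·σ_1 + 8·σ_2 + 2·σ_3 = 6(Δ_2 - Δ_1) = 12
Clamped end conditions give two more equations: 2h_0·σ_0 + h_0·σ_1 = 6(Δ_0 - S'(-1)) = 18 and h_2·σ_2 + 2h_2·σ_3 = 6(S'(4) - Δ_2) = 12.
Solving the tridiagonal system: σ_0 = 323/23, σ_1 = -232/23, σ_2 = 86/23, σ_3 = 26/23.

14.0435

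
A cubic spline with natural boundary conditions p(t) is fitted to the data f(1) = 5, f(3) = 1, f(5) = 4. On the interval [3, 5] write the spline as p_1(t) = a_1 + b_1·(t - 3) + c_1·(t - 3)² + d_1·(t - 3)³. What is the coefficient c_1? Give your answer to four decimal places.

1.3125

Put M_i = p'' at the i-th knot. Here h = (2, 2) and Δ = (-2, 3/2), so the interior equations h_(i-1)·M_(i-1) + 2(h_(i-1)+h_i)·M_i + h_i·M_(i+1) = 6(Δ_i − Δ_(i-1)) read
  2·M_0 + 8·M_1 + 2·M_2 = 6(Δ_1 - Δ_0) = 21
Natural end conditions: M_0 = M_2 = 0.
Solving: M_0 = 0, M_1 = 21/8, M_2 = 0.
On [3, 5], with p_1(t) = a_1 + b_1·(t - 3) + c_1·(t - 3)² + d_1·(t - 3)³: c_1 = M_1/2 = 21/16, d_1 = (M_2 - M_1)/(6h_1) = -7/32, b_1 = Δ_1 - h_1(2M_1 + M_2)/6 = -1/4.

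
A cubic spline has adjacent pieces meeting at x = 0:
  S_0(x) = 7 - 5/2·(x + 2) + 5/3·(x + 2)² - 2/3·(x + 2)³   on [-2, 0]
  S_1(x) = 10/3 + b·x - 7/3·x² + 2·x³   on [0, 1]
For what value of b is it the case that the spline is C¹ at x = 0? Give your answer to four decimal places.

-3.8333

S_0'(x) = -5/2 + 10/3·(x + 2) - 2·(x + 2)², so S_0'(0) = -23/6. On the right, S_1'(0) = b, so b = -23/6.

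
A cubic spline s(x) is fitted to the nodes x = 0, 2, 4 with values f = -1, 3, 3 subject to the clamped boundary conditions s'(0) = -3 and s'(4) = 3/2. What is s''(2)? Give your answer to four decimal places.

-5.2500

With M_i denoting the second derivative at x_i, h_i = 2, 2, and Δ_i = (y_(i+1) − y_i)/h_i = 2, 0:
  2·M_0 + 8·M_1 + 2·M_2 = 6(Δ_1 - Δ_0) = -12
Clamped end conditions give two more equations: 2h_0·M_0 + h_0·M_1 = 6(Δ_0 - s'(0)) = 30 and h_1·M_1 + 2h_1·M_2 = 6(s'(4) - Δ_1) = 9.
Solving the tridiagonal system: M_0 = 81/8, M_1 = -21/4, M_2 = 39/8.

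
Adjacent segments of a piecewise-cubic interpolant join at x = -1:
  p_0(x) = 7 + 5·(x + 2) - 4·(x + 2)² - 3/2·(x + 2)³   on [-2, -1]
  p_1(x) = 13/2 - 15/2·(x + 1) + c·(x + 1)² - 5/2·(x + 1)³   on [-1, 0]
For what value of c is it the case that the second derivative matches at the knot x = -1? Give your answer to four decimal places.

p_0''(x) = -8 - 9·(x + 2), so p_0''(-1) = -17. On the right, p_1''(-1) = 2c, so c = -17/2.

-8.5000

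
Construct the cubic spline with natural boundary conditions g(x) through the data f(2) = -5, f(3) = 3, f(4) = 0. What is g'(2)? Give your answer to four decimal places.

10.7500

Write M_i for g''(x_i). With h_i = 1, 1 and divided differences Δ_i = 8, -3, the continuity of g' gives the tridiagonal system
  1·M_0 + 4·M_1 + 1·M_2 = 6(Δ_1 - Δ_0) = -66
Natural end conditions: M_0 = M_2 = 0.
Forward elimination and back-substitution give M_0 = 0, M_1 = -33/2, M_2 = 0.
On [2, 3], g'(x) = b_0 + 2c_0·(x - 2) + 3d_0·(x - 2)² with b_0 = Δ_0 - h_0(2M_0 + M_1)/6 = 43/4, c_0 = M_0/2 = 0, d_0 = (M_1 - M_0)/(6h_0) = -11/4. So g'(2) = 43/4.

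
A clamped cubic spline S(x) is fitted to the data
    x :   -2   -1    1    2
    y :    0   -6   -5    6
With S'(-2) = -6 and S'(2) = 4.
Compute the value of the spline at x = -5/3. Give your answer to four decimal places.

Let σ_i = S''(x_i). Step sizes h_i = 1, 2, 1; slopes of the chords Δ_i = (y_(i+1) - y_i)/h_i = -6, 1/2, 11.
  1·σ_0 + 6·σ_1 + 2·σ_2 = 6(Δ_1 - Δ_0) = 39
  2·σ_1 + 6·σ_2 + 1·σ_3 = 6(Δ_2 - Δ_1) = 63
Clamped end conditions give two more equations: 2h_0·σ_0 + h_0·σ_1 = 6(Δ_0 - S'(-2)) = 0 and h_2·σ_2 + 2h_2·σ_3 = 6(S'(2) - Δ_2) = -42.
Solving: σ_0 = -31/35, σ_1 = 62/35, σ_2 = 512/35, σ_3 = -991/35.
On [-2, -1], S(x) = 0 - 6·(x + 2) - 31/70·(x + 2)² + 31/70·(x + 2)³.
With (x + 2) = 1/3: S(-5/3) = -1921/945.

-2.0328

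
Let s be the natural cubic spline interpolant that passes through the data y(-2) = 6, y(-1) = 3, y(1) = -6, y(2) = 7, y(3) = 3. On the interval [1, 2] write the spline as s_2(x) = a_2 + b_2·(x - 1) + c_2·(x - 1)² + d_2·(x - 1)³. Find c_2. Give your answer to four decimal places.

Let M_i = s''(x_i). Step sizes h_i = 1, 2, 1, 1; slopes of the chords Δ_i = (y_(i+1) - y_i)/h_i = -3, -9/2, 13, -4.
  1·M_0 + 6·M_1 + 2·M_2 = 6(Δ_1 - Δ_0) = -9
  2·M_1 + 6·M_2 + 1·M_3 = 6(Δ_2 - Δ_1) = 105
  1·M_2 + 4·M_3 + 1·M_4 = 6(Δ_3 - Δ_2) = -102
Natural end conditions: M_0 = M_4 = 0.
Hence M_0 = 0, M_1 = -1251/122, M_2 = 1602/61, M_3 = -1956/61, M_4 = 0.
On [1, 2], with s_2(x) = a_2 + b_2·(x - 1) + c_2·(x - 1)² + d_2·(x - 1)³: c_2 = M_2/2 = 801/61, d_2 = (M_3 - M_2)/(6h_2) = -593/61, b_2 = Δ_2 - h_2(2M_2 + M_3)/6 = 585/61.

13.1311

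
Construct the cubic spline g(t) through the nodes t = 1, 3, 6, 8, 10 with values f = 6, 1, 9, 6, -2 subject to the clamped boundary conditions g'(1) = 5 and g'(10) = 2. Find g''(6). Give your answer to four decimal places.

-3.9633

Write M_i for g''(x_i). With h_i = 2, 3, 2, 2 and divided differences Δ_i = -5/2, 8/3, -3/2, -4, the continuity of g' gives the tridiagonal system
  2·M_0 + 10·M_1 + 3·M_2 = 6(Δ_1 - Δ_0) = 31
  3·M_1 + 10·M_2 + 2·M_3 = 6(Δ_2 - Δ_1) = -25
  2·M_2 + 8·M_3 + 2·M_4 = 6(Δ_3 - Δ_2) = -15
Clamped end conditions give two more equations: 2h_0·M_0 + h_0·M_1 = 6(Δ_0 - g'(1)) = -45 and h_3·M_3 + 2h_3·M_4 = 6(g'(10) - Δ_3) = 36.
Forward elimination and back-substitution give M_0 = -10537/708, M_1 = 1286/177, M_2 = -1403/354, M_3 = -634/177, M_4 = 1910/177.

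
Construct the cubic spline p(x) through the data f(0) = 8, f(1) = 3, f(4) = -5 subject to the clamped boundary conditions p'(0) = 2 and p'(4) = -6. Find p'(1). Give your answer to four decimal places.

-6.6250

With M_i denoting the second derivative at x_i, h_i = 1, 3, and Δ_i = (y_(i+1) − y_i)/h_i = -5, -8/3:
  1·M_0 + 8·M_1 + 3·M_2 = 6(Δ_1 - Δ_0) = 14
Clamped end conditions give two more equations: 2h_0·M_0 + h_0·M_1 = 6(Δ_0 - p'(0)) = -42 and h_1·M_1 + 2h_1·M_2 = 6(p'(4) - Δ_1) = -20.
Forward elimination and back-substitution give M_0 = -99/4, M_1 = 15/2, M_2 = -85/12.
On [1, 4], p'(x) = b_1 + 2c_1·(x - 1) + 3d_1·(x - 1)² with b_1 = Δ_1 - h_1(2M_1 + M_2)/6 = -53/8, c_1 = M_1/2 = 15/4, d_1 = (M_2 - M_1)/(6h_1) = -175/216. So p'(1) = -53/8.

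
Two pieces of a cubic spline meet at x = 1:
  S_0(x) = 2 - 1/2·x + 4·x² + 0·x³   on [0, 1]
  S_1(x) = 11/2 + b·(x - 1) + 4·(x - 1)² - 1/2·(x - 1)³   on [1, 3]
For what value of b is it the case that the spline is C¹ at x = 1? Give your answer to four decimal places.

S_0'(x) = -1/2 + 8·x + 0·x², so S_0'(1) = 15/2. On the right, S_1'(1) = b, so b = 15/2.

7.5000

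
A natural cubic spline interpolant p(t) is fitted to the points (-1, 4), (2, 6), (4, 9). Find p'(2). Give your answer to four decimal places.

Put M_i = p'' at the i-th knot. Here h = (3, 2) and Δ = (2/3, 3/2), so the interior equations h_(i-1)·M_(i-1) + 2(h_(i-1)+h_i)·M_i + h_i·M_(i+1) = 6(Δ_i − Δ_(i-1)) read
  3·M_0 + 10·M_1 + 2·M_2 = 6(Δ_1 - Δ_0) = 5
Natural end conditions: M_0 = M_2 = 0.
Forward elimination and back-substitution give M_0 = 0, M_1 = 1/2, M_2 = 0.
On [2, 4], p'(t) = b_1 + 2c_1·(t - 2) + 3d_1·(t - 2)² with b_1 = Δ_1 - h_1(2M_1 + M_2)/6 = 7/6, c_1 = M_1/2 = 1/4, d_1 = (M_2 - M_1)/(6h_1) = -1/24. So p'(2) = 7/6.

1.1667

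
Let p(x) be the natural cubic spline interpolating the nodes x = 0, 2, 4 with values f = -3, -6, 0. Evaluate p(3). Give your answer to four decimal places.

With m_i denoting the second derivative at x_i, h_i = 2, 2, and Δ_i = (y_(i+1) − y_i)/h_i = -3/2, 3:
  2·m_0 + 8·m_1 + 2·m_2 = 6(Δ_1 - Δ_0) = 27
Natural end conditions: m_0 = m_2 = 0.
Solving the tridiagonal system: m_0 = 0, m_1 = 27/8, m_2 = 0.
On [2, 4], p(x) = -6 + 3/4·(x - 2) + 27/16·(x - 2)² - 9/32·(x - 2)³.
With (x - 2) = 1: p(3) = -123/32.

-3.8438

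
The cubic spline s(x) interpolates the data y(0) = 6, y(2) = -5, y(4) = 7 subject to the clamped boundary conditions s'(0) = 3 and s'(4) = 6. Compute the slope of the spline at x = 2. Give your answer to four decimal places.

-1.8750

With M_i denoting the second derivative at x_i, h_i = 2, 2, and Δ_i = (y_(i+1) − y_i)/h_i = -11/2, 6:
  2·M_0 + 8·M_1 + 2·M_2 = 6(Δ_1 - Δ_0) = 69
Clamped end conditions give two more equations: 2h_0·M_0 + h_0·M_1 = 6(Δ_0 - s'(0)) = -51 and h_1·M_1 + 2h_1·M_2 = 6(s'(4) - Δ_1) = 0.
Hence M_0 = -165/8, M_1 = 63/4, M_2 = -63/8.
On [2, 4], s'(x) = b_1 + 2c_1·(x - 2) + 3d_1·(x - 2)² with b_1 = Δ_1 - h_1(2M_1 + M_2)/6 = -15/8, c_1 = M_1/2 = 63/8, d_1 = (M_2 - M_1)/(6h_1) = -63/32. So s'(2) = -15/8.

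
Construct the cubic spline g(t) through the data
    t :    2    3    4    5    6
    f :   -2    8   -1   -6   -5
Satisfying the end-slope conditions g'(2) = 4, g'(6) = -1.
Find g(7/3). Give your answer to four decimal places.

Let σ_i = g''(x_i). Step sizes h_i = 1, 1, 1, 1; slopes of the chords Δ_i = (y_(i+1) - y_i)/h_i = 10, -9, -5, 1.
  1·σ_0 + 4·σ_1 + 1·σ_2 = 6(Δ_1 - Δ_0) = -114
  1·σ_1 + 4·σ_2 + 1·σ_3 = 6(Δ_2 - Δ_1) = 24
  1·σ_2 + 4·σ_3 + 1·σ_4 = 6(Δ_3 - Δ_2) = 36
Clamped end conditions give two more equations: 2h_0·σ_0 + h_0·σ_1 = 6(Δ_0 - g'(2)) = 36 and h_3·σ_3 + 2h_3·σ_4 = 6(g'(6) - Δ_3) = -12.
Hence σ_0 = 545/14, σ_1 = -293/7, σ_2 = 29/2, σ_3 = 55/7, σ_4 = -139/14.
On [2, 3], g(t) = -2 + 4·(t - 2) + 545/28·(t - 2)² - 377/28·(t - 2)³.
With (t - 2) = 1/3: g(7/3) = 377/378.

0.9974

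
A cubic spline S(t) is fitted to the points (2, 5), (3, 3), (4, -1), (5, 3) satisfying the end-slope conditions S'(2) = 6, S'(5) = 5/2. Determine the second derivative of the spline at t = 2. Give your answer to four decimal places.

-23.5333

Write m_i for S''(x_i). With h_i = 1, 1, 1 and divided differences Δ_i = -2, -4, 4, the continuity of S' gives the tridiagonal system
  1·m_0 + 4·m_1 + 1·m_2 = 6(Δ_1 - Δ_0) = -12
  1·m_1 + 4·m_2 + 1·m_3 = 6(Δ_2 - Δ_1) = 48
Clamped end conditions give two more equations: 2h_0·m_0 + h_0·m_1 = 6(Δ_0 - S'(2)) = -48 and h_2·m_2 + 2h_2·m_3 = 6(S'(5) - Δ_2) = -9.
Forward elimination and back-substitution give m_0 = -353/15, m_1 = -14/15, m_2 = 229/15, m_3 = -182/15.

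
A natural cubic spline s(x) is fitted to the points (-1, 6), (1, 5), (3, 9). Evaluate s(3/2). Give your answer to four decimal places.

5.5898

Write M_i for s''(x_i). With h_i = 2, 2 and divided differences Δ_i = -1/2, 2, the continuity of s' gives the tridiagonal system
  2·M_0 + 8·M_1 + 2·M_2 = 6(Δ_1 - Δ_0) = 15
Natural end conditions: M_0 = M_2 = 0.
Forward elimination and back-substitution give M_0 = 0, M_1 = 15/8, M_2 = 0.
On [1, 3], s(x) = 5 + 3/4·(x - 1) + 15/16·(x - 1)² - 5/32·(x - 1)³.
With (x - 1) = 1/2: s(3/2) = 1431/256.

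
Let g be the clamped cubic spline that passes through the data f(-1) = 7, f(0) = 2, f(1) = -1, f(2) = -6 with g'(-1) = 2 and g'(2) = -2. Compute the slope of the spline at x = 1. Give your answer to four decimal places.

-4.1333

Let σ_i = g''(x_i). Step sizes h_i = 1, 1, 1; slopes of the chords Δ_i = (y_(i+1) - y_i)/h_i = -5, -3, -5.
  1·σ_0 + 4·σ_1 + 1·σ_2 = 6(Δ_1 - Δ_0) = 12
  1·σ_1 + 4·σ_2 + 1·σ_3 = 6(Δ_2 - Δ_1) = -12
Clamped end conditions give two more equations: 2h_0·σ_0 + h_0·σ_1 = 6(Δ_0 - g'(-1)) = -42 and h_2·σ_2 + 2h_2·σ_3 = 6(g'(2) - Δ_2) = 18.
Hence σ_0 = -406/15, σ_1 = 182/15, σ_2 = -142/15, σ_3 = 206/15.
On [1, 2], g'(x) = b_2 + 2c_2·(x - 1) + 3d_2·(x - 1)² with b_2 = Δ_2 - h_2(2σ_2 + σ_3)/6 = -62/15, c_2 = σ_2/2 = -71/15, d_2 = (σ_3 - σ_2)/(6h_2) = 58/15. So g'(1) = -62/15.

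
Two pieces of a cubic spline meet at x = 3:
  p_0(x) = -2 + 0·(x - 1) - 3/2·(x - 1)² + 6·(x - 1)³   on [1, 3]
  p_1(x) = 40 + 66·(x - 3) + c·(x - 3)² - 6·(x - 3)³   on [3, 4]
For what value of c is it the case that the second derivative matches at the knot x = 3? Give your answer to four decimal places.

34.5000

p_0''(x) = -3 + 36·(x - 1), so p_0''(3) = 69. On the right, p_1''(3) = 2c, so c = 69/2.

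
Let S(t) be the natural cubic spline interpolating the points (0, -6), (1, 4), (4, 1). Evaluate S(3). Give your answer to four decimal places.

Write σ_i for S''(x_i). With h_i = 1, 3 and divided differences Δ_i = 10, -1, the continuity of S' gives the tridiagonal system
  1·σ_0 + 8·σ_1 + 3·σ_2 = 6(Δ_1 - Δ_0) = -66
Natural end conditions: σ_0 = σ_2 = 0.
Hence σ_0 = 0, σ_1 = -33/4, σ_2 = 0.
On [1, 4], S(t) = 4 + 29/4·(t - 1) - 33/8·(t - 1)² + 11/24·(t - 1)³.
With (t - 1) = 2: S(3) = 17/3.

5.6667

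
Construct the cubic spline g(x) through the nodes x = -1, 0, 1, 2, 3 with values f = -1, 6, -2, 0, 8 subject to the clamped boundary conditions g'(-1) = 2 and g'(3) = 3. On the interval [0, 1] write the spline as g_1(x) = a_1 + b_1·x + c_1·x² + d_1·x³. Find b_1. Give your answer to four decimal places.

0.4286

Write M_i for g''(x_i). With h_i = 1, 1, 1, 1 and divided differences Δ_i = 7, -8, 2, 8, the continuity of g' gives the tridiagonal system
  1·M_0 + 4·M_1 + 1·M_2 = 6(Δ_1 - Δ_0) = -90
  1·M_1 + 4·M_2 + 1·M_3 = 6(Δ_2 - Δ_1) = 60
  1·M_2 + 4·M_3 + 1·M_4 = 6(Δ_3 - Δ_2) = 36
Clamped end conditions give two more equations: 2h_0·M_0 + h_0·M_1 = 6(Δ_0 - g'(-1)) = 30 and h_3·M_3 + 2h_3·M_4 = 6(g'(3) - Δ_3) = -30.
Solving the tridiagonal system: M_0 = 232/7, M_1 = -254/7, M_2 = 22, M_3 = 58/7, M_4 = -134/7.
On [0, 1], with g_1(x) = a_1 + b_1·x + c_1·x² + d_1·x³: c_1 = M_1/2 = -127/7, d_1 = (M_2 - M_1)/(6h_1) = 68/7, b_1 = Δ_1 - h_1(2M_1 + M_2)/6 = 3/7.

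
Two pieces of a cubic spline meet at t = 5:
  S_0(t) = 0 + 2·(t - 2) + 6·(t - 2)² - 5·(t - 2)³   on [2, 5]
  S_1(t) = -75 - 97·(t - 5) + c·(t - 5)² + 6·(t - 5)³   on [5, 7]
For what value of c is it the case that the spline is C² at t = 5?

S_0''(t) = 12 - 30·(t - 2), so S_0''(5) = -78. On the right, S_1''(5) = 2c, so c = -39.

-39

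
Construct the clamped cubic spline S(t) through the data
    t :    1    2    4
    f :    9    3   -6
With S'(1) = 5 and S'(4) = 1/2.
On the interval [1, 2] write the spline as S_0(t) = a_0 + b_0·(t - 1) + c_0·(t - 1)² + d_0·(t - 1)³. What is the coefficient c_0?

-18

Write M_i for S''(x_i). With h_i = 1, 2 and divided differences Δ_i = -6, -9/2, the continuity of S' gives the tridiagonal system
  1·M_0 + 6·M_1 + 2·M_2 = 6(Δ_1 - Δ_0) = 9
Clamped end conditions give two more equations: 2h_0·M_0 + h_0·M_1 = 6(Δ_0 - S'(1)) = -66 and h_1·M_1 + 2h_1·M_2 = 6(S'(4) - Δ_1) = 30.
Solving: M_0 = -36, M_1 = 6, M_2 = 9/2.
On [1, 2], with S_0(t) = a_0 + b_0·(t - 1) + c_0·(t - 1)² + d_0·(t - 1)³: c_0 = M_0/2 = -18, d_0 = (M_1 - M_0)/(6h_0) = 7, b_0 = Δ_0 - h_0(2M_0 + M_1)/6 = 5.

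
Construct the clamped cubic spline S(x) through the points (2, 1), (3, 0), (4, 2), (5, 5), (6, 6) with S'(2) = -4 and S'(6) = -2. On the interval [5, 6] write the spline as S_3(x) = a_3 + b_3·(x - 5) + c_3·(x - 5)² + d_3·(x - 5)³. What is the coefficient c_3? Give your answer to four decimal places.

-0.6071

Write σ_i for S''(x_i). With h_i = 1, 1, 1, 1 and divided differences Δ_i = -1, 2, 3, 1, the continuity of S' gives the tridiagonal system
  1·σ_0 + 4·σ_1 + 1·σ_2 = 6(Δ_1 - Δ_0) = 18
  1·σ_1 + 4·σ_2 + 1·σ_3 = 6(Δ_2 - Δ_1) = 6
  1·σ_2 + 4·σ_3 + 1·σ_4 = 6(Δ_3 - Δ_2) = -12
Clamped end conditions give two more equations: 2h_0·σ_0 + h_0·σ_1 = 6(Δ_0 - S'(2)) = 18 and h_3·σ_3 + 2h_3·σ_4 = 6(S'(6) - Δ_3) = -18.
Solving: σ_0 = 221/28, σ_1 = 31/14, σ_2 = 5/4, σ_3 = -17/14, σ_4 = -235/28.
On [5, 6], with S_3(x) = a_3 + b_3·(x - 5) + c_3·(x - 5)² + d_3·(x - 5)³: c_3 = σ_3/2 = -17/28, d_3 = (σ_4 - σ_3)/(6h_3) = -67/56, b_3 = Δ_3 - h_3(2σ_3 + σ_4)/6 = 157/56.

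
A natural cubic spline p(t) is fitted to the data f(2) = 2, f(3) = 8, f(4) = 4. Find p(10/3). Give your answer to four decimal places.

Write M_i for p''(x_i). With h_i = 1, 1 and divided differences Δ_i = 6, -4, the continuity of p' gives the tridiagonal system
  1·M_0 + 4·M_1 + 1·M_2 = 6(Δ_1 - Δ_0) = -60
Natural end conditions: M_0 = M_2 = 0.
Forward elimination and back-substitution give M_0 = 0, M_1 = -15, M_2 = 0.
On [3, 4], p(t) = 8 + 1·(t - 3) - 15/2·(t - 3)² + 5/2·(t - 3)³.
With (t - 3) = 1/3: p(10/3) = 205/27.

7.5926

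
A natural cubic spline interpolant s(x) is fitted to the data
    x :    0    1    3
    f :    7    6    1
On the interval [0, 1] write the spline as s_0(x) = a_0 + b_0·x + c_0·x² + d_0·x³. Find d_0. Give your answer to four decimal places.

-0.2500

Put M_i = s'' at the i-th knot. Here h = (1, 2) and Δ = (-1, -5/2), so the interior equations h_(i-1)·M_(i-1) + 2(h_(i-1)+h_i)·M_i + h_i·M_(i+1) = 6(Δ_i − Δ_(i-1)) read
  1·M_0 + 6·M_1 + 2·M_2 = 6(Δ_1 - Δ_0) = -9
Natural end conditions: M_0 = M_2 = 0.
Solving the tridiagonal system: M_0 = 0, M_1 = -3/2, M_2 = 0.
On [0, 1], with s_0(x) = a_0 + b_0·x + c_0·x² + d_0·x³: c_0 = M_0/2 = 0, d_0 = (M_1 - M_0)/(6h_0) = -1/4, b_0 = Δ_0 - h_0(2M_0 + M_1)/6 = -3/4.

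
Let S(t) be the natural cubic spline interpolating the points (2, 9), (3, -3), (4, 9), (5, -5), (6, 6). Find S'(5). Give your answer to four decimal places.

Let m_i = S''(x_i). Step sizes h_i = 1, 1, 1, 1; slopes of the chords Δ_i = (y_(i+1) - y_i)/h_i = -12, 12, -14, 11.
  1·m_0 + 4·m_1 + 1·m_2 = 6(Δ_1 - Δ_0) = 144
  1·m_1 + 4·m_2 + 1·m_3 = 6(Δ_2 - Δ_1) = -156
  1·m_2 + 4·m_3 + 1·m_4 = 6(Δ_3 - Δ_2) = 150
Natural end conditions: m_0 = m_4 = 0.
Forward elimination and back-substitution give m_0 = 0, m_1 = 1467/28, m_2 = -459/7, m_3 = 1509/28, m_4 = 0.
On [5, 6], S'(t) = b_3 + 2c_3·(t - 5) + 3d_3·(t - 5)² with b_3 = Δ_3 - h_3(2m_3 + m_4)/6 = -195/28, c_3 = m_3/2 = 1509/56, d_3 = (m_4 - m_3)/(6h_3) = -503/56. So S'(5) = -195/28.

-6.9643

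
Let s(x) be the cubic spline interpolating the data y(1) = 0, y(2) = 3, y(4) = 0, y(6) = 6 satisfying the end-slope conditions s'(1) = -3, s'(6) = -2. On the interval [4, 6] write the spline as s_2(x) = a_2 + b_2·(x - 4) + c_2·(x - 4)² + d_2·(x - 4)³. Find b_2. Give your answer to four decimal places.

Write M_i for s''(x_i). With h_i = 1, 2, 2 and divided differences Δ_i = 3, -3/2, 3, the continuity of s' gives the tridiagonal system
  1·M_0 + 6·M_1 + 2·M_2 = 6(Δ_1 - Δ_0) = -27
  2·M_1 + 8·M_2 + 2·M_3 = 6(Δ_2 - Δ_1) = 27
Clamped end conditions give two more equations: 2h_0·M_0 + h_0·M_1 = 6(Δ_0 - s'(1)) = 36 and h_2·M_2 + 2h_2·M_3 = 6(s'(6) - Δ_2) = -30.
Solving the tridiagonal system: M_0 = 547/23, M_1 = -266/23, M_2 = 214/23, M_3 = -559/46.
On [4, 6], with s_2(x) = a_2 + b_2·(x - 4) + c_2·(x - 4)² + d_2·(x - 4)³: c_2 = M_2/2 = 107/23, d_2 = (M_3 - M_2)/(6h_2) = -329/184, b_2 = Δ_2 - h_2(2M_2 + M_3)/6 = 39/46.

0.8478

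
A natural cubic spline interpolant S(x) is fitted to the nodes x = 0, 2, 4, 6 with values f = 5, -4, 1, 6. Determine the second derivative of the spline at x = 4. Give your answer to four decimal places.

-1.4000

Write σ_i for S''(x_i). With h_i = 2, 2, 2 and divided differences Δ_i = -9/2, 5/2, 5/2, the continuity of S' gives the tridiagonal system
  2·σ_0 + 8·σ_1 + 2·σ_2 = 6(Δ_1 - Δ_0) = 42
  2·σ_1 + 8·σ_2 + 2·σ_3 = 6(Δ_2 - Δ_1) = 0
Natural end conditions: σ_0 = σ_3 = 0.
Solving the tridiagonal system: σ_0 = 0, σ_1 = 28/5, σ_2 = -7/5, σ_3 = 0.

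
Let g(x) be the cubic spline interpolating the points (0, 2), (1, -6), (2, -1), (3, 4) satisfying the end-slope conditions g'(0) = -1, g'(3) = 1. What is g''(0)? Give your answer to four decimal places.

-35.8667

Let σ_i = g''(x_i). Step sizes h_i = 1, 1, 1; slopes of the chords Δ_i = (y_(i+1) - y_i)/h_i = -8, 5, 5.
  1·σ_0 + 4·σ_1 + 1·σ_2 = 6(Δ_1 - Δ_0) = 78
  1·σ_1 + 4·σ_2 + 1·σ_3 = 6(Δ_2 - Δ_1) = 0
Clamped end conditions give two more equations: 2h_0·σ_0 + h_0·σ_1 = 6(Δ_0 - g'(0)) = -42 and h_2·σ_2 + 2h_2·σ_3 = 6(g'(3) - Δ_2) = -24.
Forward elimination and back-substitution give σ_0 = -538/15, σ_1 = 446/15, σ_2 = -76/15, σ_3 = -142/15.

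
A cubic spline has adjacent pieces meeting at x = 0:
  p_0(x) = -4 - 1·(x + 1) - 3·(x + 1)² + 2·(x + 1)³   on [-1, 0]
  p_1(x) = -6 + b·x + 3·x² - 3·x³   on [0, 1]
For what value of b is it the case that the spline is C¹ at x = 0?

-1

p_0'(x) = -1 - 6·(x + 1) + 6·(x + 1)², so p_0'(0) = -1. On the right, p_1'(0) = b, so b = -1.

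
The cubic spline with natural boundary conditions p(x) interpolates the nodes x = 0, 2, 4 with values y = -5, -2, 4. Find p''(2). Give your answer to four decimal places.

Let m_i = p''(x_i). Step sizes h_i = 2, 2; slopes of the chords Δ_i = (y_(i+1) - y_i)/h_i = 3/2, 3.
  2·m_0 + 8·m_1 + 2·m_2 = 6(Δ_1 - Δ_0) = 9
Natural end conditions: m_0 = m_2 = 0.
Hence m_0 = 0, m_1 = 9/8, m_2 = 0.

1.1250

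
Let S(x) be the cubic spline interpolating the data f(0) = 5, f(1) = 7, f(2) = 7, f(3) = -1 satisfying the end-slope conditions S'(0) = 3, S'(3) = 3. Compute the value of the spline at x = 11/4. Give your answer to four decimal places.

-0.5188

Write σ_i for S''(x_i). With h_i = 1, 1, 1 and divided differences Δ_i = 2, 0, -8, the continuity of S' gives the tridiagonal system
  1·σ_0 + 4·σ_1 + 1·σ_2 = 6(Δ_1 - Δ_0) = -12
  1·σ_1 + 4·σ_2 + 1·σ_3 = 6(Δ_2 - Δ_1) = -48
Clamped end conditions give two more equations: 2h_0·σ_0 + h_0·σ_1 = 6(Δ_0 - S'(0)) = -6 and h_2·σ_2 + 2h_2·σ_3 = 6(S'(3) - Δ_2) = 66.
Forward elimination and back-substitution give σ_0 = -26/5, σ_1 = 22/5, σ_2 = -122/5, σ_3 = 226/5.
On [2, 3], S(x) = 7 - 37/5·(x - 2) - 61/5·(x - 2)² + 58/5·(x - 2)³.
With (x - 2) = 3/4: S(11/4) = -83/160.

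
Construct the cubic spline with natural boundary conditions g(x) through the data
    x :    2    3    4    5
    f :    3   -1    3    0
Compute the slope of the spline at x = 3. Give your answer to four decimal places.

1.2000

Write M_i for g''(x_i). With h_i = 1, 1, 1 and divided differences Δ_i = -4, 4, -3, the continuity of g' gives the tridiagonal system
  1·M_0 + 4·M_1 + 1·M_2 = 6(Δ_1 - Δ_0) = 48
  1·M_1 + 4·M_2 + 1·M_3 = 6(Δ_2 - Δ_1) = -42
Natural end conditions: M_0 = M_3 = 0.
Solving the tridiagonal system: M_0 = 0, M_1 = 78/5, M_2 = -72/5, M_3 = 0.
On [3, 4], g'(x) = b_1 + 2c_1·(x - 3) + 3d_1·(x - 3)² with b_1 = Δ_1 - h_1(2M_1 + M_2)/6 = 6/5, c_1 = M_1/2 = 39/5, d_1 = (M_2 - M_1)/(6h_1) = -5. So g'(3) = 6/5.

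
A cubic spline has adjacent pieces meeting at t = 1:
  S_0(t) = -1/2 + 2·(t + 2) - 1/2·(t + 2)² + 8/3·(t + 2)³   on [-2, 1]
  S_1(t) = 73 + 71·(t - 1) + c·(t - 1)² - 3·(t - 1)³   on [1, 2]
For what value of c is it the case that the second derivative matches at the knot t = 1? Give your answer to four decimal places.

S_0''(t) = -1 + 16·(t + 2), so S_0''(1) = 47. On the right, S_1''(1) = 2c, so c = 47/2.

23.5000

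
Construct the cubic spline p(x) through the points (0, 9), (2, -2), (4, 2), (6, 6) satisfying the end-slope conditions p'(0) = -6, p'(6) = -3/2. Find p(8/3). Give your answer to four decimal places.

Put σ_i = p'' at the i-th knot. Here h = (2, 2, 2) and Δ = (-11/2, 2, 2), so the interior equations h_(i-1)·σ_(i-1) + 2(h_(i-1)+h_i)·σ_i + h_i·σ_(i+1) = 6(Δ_i − Δ_(i-1)) read
  2·σ_0 + 8·σ_1 + 2·σ_2 = 6(Δ_1 - Δ_0) = 45
  2·σ_1 + 8·σ_2 + 2·σ_3 = 6(Δ_2 - Δ_1) = 0
Clamped end conditions give two more equations: 2h_0·σ_0 + h_0·σ_1 = 6(Δ_0 - p'(0)) = 3 and h_2·σ_2 + 2h_2·σ_3 = 6(p'(6) - Δ_2) = -21.
Solving the tridiagonal system: σ_0 = -12/5, σ_1 = 63/10, σ_2 = -3/10, σ_3 = -51/10.
On [2, 4], p(x) = -2 - 21/10·(x - 2) + 63/20·(x - 2)² - 11/20·(x - 2)³.
With (x - 2) = 2/3: p(8/3) = -292/135.

-2.1630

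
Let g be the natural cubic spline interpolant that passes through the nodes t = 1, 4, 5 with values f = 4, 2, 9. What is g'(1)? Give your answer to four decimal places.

-3.5417

Let σ_i = g''(x_i). Step sizes h_i = 3, 1; slopes of the chords Δ_i = (y_(i+1) - y_i)/h_i = -2/3, 7.
  3·σ_0 + 8·σ_1 + 1·σ_2 = 6(Δ_1 - Δ_0) = 46
Natural end conditions: σ_0 = σ_2 = 0.
Solving: σ_0 = 0, σ_1 = 23/4, σ_2 = 0.
On [1, 4], g'(t) = b_0 + 2c_0·(t - 1) + 3d_0·(t - 1)² with b_0 = Δ_0 - h_0(2σ_0 + σ_1)/6 = -85/24, c_0 = σ_0/2 = 0, d_0 = (σ_1 - σ_0)/(6h_0) = 23/72. So g'(1) = -85/24.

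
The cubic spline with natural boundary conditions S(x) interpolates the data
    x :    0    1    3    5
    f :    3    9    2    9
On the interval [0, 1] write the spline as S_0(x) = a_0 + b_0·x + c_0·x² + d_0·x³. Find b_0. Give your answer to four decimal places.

8.0455

Put m_i = S'' at the i-th knot. Here h = (1, 2, 2) and Δ = (6, -7/2, 7/2), so the interior equations h_(i-1)·m_(i-1) + 2(h_(i-1)+h_i)·m_i + h_i·m_(i+1) = 6(Δ_i − Δ_(i-1)) read
  1·m_0 + 6·m_1 + 2·m_2 = 6(Δ_1 - Δ_0) = -57
  2·m_1 + 8·m_2 + 2·m_3 = 6(Δ_2 - Δ_1) = 42
Natural end conditions: m_0 = m_3 = 0.
Hence m_0 = 0, m_1 = -135/11, m_2 = 183/22, m_3 = 0.
On [0, 1], with S_0(x) = a_0 + b_0·x + c_0·x² + d_0·x³: c_0 = m_0/2 = 0, d_0 = (m_1 - m_0)/(6h_0) = -45/22, b_0 = Δ_0 - h_0(2m_0 + m_1)/6 = 177/22.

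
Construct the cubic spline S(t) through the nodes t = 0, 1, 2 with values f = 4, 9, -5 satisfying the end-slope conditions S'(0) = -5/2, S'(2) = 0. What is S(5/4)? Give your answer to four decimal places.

Write M_i for S''(x_i). With h_i = 1, 1 and divided differences Δ_i = 5, -14, the continuity of S' gives the tridiagonal system
  1·M_0 + 4·M_1 + 1·M_2 = 6(Δ_1 - Δ_0) = -114
Clamped end conditions give two more equations: 2h_0·M_0 + h_0·M_1 = 6(Δ_0 - S'(0)) = 45 and h_1·M_1 + 2h_1·M_2 = 6(S'(2) - Δ_1) = 84.
Hence M_0 = 209/4, M_1 = -119/2, M_2 = 287/4.
On [1, 2], S(t) = 9 - 49/8·(t - 1) - 119/4·(t - 1)² + 175/8·(t - 1)³.
With (t - 1) = 1/4: S(5/4) = 3047/512.

5.9512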